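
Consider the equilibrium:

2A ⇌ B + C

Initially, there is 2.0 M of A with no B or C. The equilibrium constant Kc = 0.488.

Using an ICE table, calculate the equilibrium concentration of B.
[B] = 0.583 M

ICE: [A] = 2.0 − 2x, [B] = [C] = x.
Kc = x²/(2.0 − 2x)² = 0.488 ⇒ √Kc = x/(2.0 − 2x).
x = √0.488·2.0/(1 + 2√0.488) = 0.69857·2.0/2.3971 = 0.58284.
[B] = x = 0.583 M.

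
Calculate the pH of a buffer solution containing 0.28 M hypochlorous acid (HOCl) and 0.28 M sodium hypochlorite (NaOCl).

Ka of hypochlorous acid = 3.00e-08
pH = 7.52

pKa = -log(3.00e-08) = 7.52. pH = pKa + log([A⁻]/[HA]) = 7.52 + log(0.28/0.28)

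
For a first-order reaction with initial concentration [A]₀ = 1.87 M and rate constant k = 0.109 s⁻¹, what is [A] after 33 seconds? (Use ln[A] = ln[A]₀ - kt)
0.0512 M

ln[A] = ln[A]₀ - k·t = ln(1.87) - (0.109)·(33) = 0.6259 - 3.5970 = -2.9711
[A] = e^(-2.9711) = 0.0512 M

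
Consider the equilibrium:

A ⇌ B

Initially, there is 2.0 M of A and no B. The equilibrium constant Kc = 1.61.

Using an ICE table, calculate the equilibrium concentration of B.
[B] = 1.234 M

ICE: [A] = 2.0 − x, [B] = x.
Kc = x/(2.0 − x) = 1.61 ⇒ x = 1.61·2.0/(1 + 1.61) = 3.22/2.61 = 1.234.
[B] = x = 1.234 M.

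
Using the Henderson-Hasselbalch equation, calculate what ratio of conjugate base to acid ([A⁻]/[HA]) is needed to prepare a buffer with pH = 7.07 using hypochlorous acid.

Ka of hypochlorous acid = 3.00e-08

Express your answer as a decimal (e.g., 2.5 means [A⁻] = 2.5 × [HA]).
[A⁻]/[HA] = 0.352

pKa = −log(3.00e-08) = 7.5229. pH = pKa + log([A⁻]/[HA]). 7.07 = 7.5229 + log(ratio). log(ratio) = 7.07 − 7.5229 = -0.4529. ratio = 10^(-0.4529) = 0.352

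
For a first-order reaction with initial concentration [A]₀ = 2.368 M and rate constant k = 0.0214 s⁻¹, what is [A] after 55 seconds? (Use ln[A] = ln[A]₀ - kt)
0.7298 M

ln[A] = ln[A]₀ - k·t = ln(2.368) - (0.0214)·(55) = 0.8620 - 1.1770 = -0.3150
[A] = e^(-0.3150) = 0.7298 M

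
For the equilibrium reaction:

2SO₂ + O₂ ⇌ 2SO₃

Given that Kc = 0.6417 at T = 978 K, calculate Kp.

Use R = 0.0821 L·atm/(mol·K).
K_p = 0.0080

Δn = (moles gaseous products) − (moles gaseous reactants) = -1
T = 978 K; RT = 0.0821 × 978 = 80.2938
Kp = Kc·(RT)^Δn = 0.6417 × (80.2938)^-1 = 0.6417 × 0.0124543 = 0.0080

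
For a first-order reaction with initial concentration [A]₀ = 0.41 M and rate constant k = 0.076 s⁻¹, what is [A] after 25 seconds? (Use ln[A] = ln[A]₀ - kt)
0.0613 M

ln[A] = ln[A]₀ - k·t = ln(0.41) - (0.076)·(25) = -0.8916 - 1.9000 = -2.7916
[A] = e^(-2.7916) = 0.0613 M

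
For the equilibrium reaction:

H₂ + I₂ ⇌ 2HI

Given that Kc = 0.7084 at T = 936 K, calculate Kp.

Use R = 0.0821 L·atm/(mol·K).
K_p = 0.7084

Δn = (moles gaseous products) − (moles gaseous reactants) = 0
T = 936 K; RT = 0.0821 × 936 = 76.8456
Kp = Kc·(RT)^Δn = 0.7084 × (76.8456)^0 = 0.7084 × 1 = 0.7084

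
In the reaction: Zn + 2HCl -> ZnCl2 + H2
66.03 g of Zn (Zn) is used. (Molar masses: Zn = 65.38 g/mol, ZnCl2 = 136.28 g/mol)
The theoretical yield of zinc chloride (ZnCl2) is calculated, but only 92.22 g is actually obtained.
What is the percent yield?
Moles of Zn = 66.03 g ÷ 65.38 g/mol = 1.00994 mol
Mole ratio: 1 mol ZnCl2 / 1 mol Zn
Moles of ZnCl2 = 1.00994 × (1/1) = 1.00994 mol
Theoretical yield = 1.00994 mol × 136.28 g/mol = 137.63 g
Actual yield = 92.22 g
Percent yield = (92.22 / 137.63) × 100% = 67.0%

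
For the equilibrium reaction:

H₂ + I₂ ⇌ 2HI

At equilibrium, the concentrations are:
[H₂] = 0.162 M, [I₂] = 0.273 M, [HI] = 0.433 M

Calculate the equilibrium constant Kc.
K_c = 4.2393

Kc = ([HI]^2) / ([H₂] × [I₂])
   = ((0.433)^2) / ((0.162)·(0.273))
   = 0.18749 / 0.044226 = 4.2393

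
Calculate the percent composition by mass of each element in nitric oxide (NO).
N: 46.68%, O: 53.32%

Molar mass of NO = 30.01 g/mol
% N = (1 × 14.01) / 30.01 × 100% = 14.01 / 30.01 × 100% = 46.68%
% O = (1 × 16.0) / 30.01 × 100% = 16 / 30.01 × 100% = 53.32%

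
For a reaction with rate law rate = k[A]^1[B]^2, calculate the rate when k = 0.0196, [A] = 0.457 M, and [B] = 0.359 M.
0.001154 M/s

rate = k·[A]^1·[B]^2 = 0.0196·(0.457)^1·(0.359)^2 = 0.0196·0.457·0.128881 = 0.001154 M/s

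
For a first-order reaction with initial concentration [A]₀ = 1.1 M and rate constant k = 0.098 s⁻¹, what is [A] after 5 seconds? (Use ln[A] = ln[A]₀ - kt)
0.6739 M

ln[A] = ln[A]₀ - k·t = ln(1.1) - (0.098)·(5) = 0.0953 - 0.4900 = -0.3947
[A] = e^(-0.3947) = 0.6739 M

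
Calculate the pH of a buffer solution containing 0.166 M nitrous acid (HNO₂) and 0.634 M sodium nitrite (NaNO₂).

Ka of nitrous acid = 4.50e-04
pH = 3.93

pKa = -log(4.50e-04) = 3.35. pH = pKa + log([A⁻]/[HA]) = 3.35 + log(0.634/0.166)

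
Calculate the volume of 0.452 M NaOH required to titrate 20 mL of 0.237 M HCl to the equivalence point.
V_{base} = 10.5 mL

At equivalence: moles acid = moles base.
moles HCl = 0.237 M × 0.02 L = 0.00474 mol
V_NaOH = 0.00474 mol ÷ 0.452 M = 0.01049 L = 10.5 mL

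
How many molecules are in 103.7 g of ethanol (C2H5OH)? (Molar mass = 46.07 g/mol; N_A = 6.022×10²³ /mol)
Moles = 103.7 g ÷ 46.07 g/mol = 2.25092 mol
Molecules = 2.25092 mol × 6.022×10²³ /mol = 1.356e+24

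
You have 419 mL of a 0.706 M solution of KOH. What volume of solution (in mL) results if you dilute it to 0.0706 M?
Using M₁V₁ = M₂V₂:
0.706 × 419 = 0.0706 × V₂
V₂ = (0.706 × 419) / 0.0706 = 4190 mL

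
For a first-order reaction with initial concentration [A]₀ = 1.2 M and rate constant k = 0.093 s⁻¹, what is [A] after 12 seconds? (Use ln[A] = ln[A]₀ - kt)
0.3931 M

ln[A] = ln[A]₀ - k·t = ln(1.2) - (0.093)·(12) = 0.1823 - 1.1160 = -0.9337
[A] = e^(-0.9337) = 0.3931 M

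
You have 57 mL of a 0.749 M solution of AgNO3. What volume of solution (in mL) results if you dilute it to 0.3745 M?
Using M₁V₁ = M₂V₂:
0.749 × 57 = 0.3745 × V₂
V₂ = (0.749 × 57) / 0.3745 = 114 mL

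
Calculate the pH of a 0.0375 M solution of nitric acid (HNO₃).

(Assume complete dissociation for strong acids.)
pH = 1.43

[H⁺] = 0.0375 M for strong acid. pH = -log[H⁺] = -log(0.0375)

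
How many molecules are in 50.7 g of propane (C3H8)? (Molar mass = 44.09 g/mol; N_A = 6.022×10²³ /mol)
Moles = 50.7 g ÷ 44.09 g/mol = 1.14992 mol
Molecules = 1.14992 mol × 6.022×10²³ /mol = 6.925e+23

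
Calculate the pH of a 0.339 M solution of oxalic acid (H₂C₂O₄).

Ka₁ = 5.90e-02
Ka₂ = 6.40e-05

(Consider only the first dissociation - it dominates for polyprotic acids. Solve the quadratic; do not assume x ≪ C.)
pH = 0.94

x² + Ka₁·x − Ka₁·C = 0 with Ka₁ = 5.90e-02, C = 0.339.
x = (−Ka₁ + √(Ka₁² + 4·Ka₁·C))/2 = 1.1497e-01 M, so pH = 0.94.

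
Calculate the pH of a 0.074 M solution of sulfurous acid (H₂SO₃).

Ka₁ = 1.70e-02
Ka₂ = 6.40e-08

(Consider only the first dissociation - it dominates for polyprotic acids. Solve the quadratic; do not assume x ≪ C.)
pH = 1.55

x² + Ka₁·x − Ka₁·C = 0 with Ka₁ = 1.70e-02, C = 0.074.
x = (−Ka₁ + √(Ka₁² + 4·Ka₁·C))/2 = 2.7973e-02 M, so pH = 1.55.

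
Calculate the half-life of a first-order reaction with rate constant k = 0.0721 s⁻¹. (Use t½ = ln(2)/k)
9.61 s

t½ = ln(2)/k = 0.6931/0.0721 = 9.61 s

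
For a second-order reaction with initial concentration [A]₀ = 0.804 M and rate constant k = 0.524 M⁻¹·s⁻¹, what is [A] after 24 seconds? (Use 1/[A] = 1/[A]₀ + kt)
0.0724 M

1/[A] = 1/[A]₀ + k·t = 1/0.804 + (0.524)·(24) = 1.2438 + 12.5760 = 13.8198
[A] = 1/13.8198 = 0.0724 M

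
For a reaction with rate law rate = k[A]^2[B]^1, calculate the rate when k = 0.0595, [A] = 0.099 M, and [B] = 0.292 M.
0.0001703 M/s

rate = k·[A]^2·[B]^1 = 0.0595·(0.099)^2·(0.292)^1 = 0.0595·0.009801·0.292 = 0.0001703 M/s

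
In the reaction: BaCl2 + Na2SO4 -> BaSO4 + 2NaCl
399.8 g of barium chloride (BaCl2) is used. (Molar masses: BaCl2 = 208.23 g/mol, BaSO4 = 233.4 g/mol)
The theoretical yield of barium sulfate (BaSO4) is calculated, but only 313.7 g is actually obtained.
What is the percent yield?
Moles of BaCl2 = 399.8 g ÷ 208.23 g/mol = 1.91999 mol
Mole ratio: 1 mol BaSO4 / 1 mol BaCl2
Moles of BaSO4 = 1.91999 × (1/1) = 1.91999 mol
Theoretical yield = 1.91999 mol × 233.4 g/mol = 448.13 g
Actual yield = 313.7 g
Percent yield = (313.7 / 448.13) × 100% = 70.0%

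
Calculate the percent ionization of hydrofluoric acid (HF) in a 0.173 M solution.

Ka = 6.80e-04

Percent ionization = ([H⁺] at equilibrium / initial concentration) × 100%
Percent ionization = 6.08%

Let x = [H⁺]. Ka = x²/(C - x) ⇒ x² + (6.80e-04)x - (6.80e-04)(0.173) = 0. x = 1.0512e-02. Percent = (1.0512e-02/0.173) × 100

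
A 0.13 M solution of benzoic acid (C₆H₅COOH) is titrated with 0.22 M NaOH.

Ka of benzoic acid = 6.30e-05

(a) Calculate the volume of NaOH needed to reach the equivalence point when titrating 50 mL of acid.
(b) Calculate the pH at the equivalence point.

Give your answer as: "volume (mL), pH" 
V = 29.5 mL, pH = 8.56

(a) At equivalence: moles acid = moles base.
moles acid = 0.13 × 0.05 = 0.0065 mol; V_NaOH = 0.0065/0.22 = 0.02955 L = 29.5 mL.
(b) At equivalence, all acid → conjugate base A⁻ at [A⁻] = 0.0065/0.07955 = 0.08171 M.
Kb = Kw/Ka = 1.0e-14/6.30e-05 = 1.587e-10; [OH⁻] = √(Kb·[A⁻]) = 3.601e-06; pOH = 5.44; pH = 14 − pOH = 8.56.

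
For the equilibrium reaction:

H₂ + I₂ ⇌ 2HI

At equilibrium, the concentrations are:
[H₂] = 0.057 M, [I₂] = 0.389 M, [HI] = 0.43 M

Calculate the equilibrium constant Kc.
K_c = 8.3390

Kc = ([HI]^2) / ([H₂] × [I₂])
   = ((0.43)^2) / ((0.057)·(0.389))
   = 0.1849 / 0.022173 = 8.3390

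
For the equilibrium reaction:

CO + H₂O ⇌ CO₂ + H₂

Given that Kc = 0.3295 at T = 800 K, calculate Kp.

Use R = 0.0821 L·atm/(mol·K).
K_p = 0.3295

Δn = (moles gaseous products) − (moles gaseous reactants) = 0
T = 800 K; RT = 0.0821 × 800 = 65.68
Kp = Kc·(RT)^Δn = 0.3295 × (65.68)^0 = 0.3295 × 1 = 0.3295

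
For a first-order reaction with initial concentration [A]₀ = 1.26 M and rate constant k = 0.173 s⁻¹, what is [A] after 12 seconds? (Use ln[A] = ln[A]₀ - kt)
0.1580 M

ln[A] = ln[A]₀ - k·t = ln(1.26) - (0.173)·(12) = 0.2311 - 2.0760 = -1.8449
[A] = e^(-1.8449) = 0.1580 M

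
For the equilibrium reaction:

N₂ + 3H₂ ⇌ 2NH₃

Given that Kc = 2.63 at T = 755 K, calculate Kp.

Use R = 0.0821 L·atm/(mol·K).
K_p = 6.85e-04

Δn = (moles gaseous products) − (moles gaseous reactants) = -2
T = 755 K; RT = 0.0821 × 755 = 61.9855
Kp = Kc·(RT)^Δn = 2.63 × (61.9855)^-2 = 2.63 × 0.000260267 = 6.85e-04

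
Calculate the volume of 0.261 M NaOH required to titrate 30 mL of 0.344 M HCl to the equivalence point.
V_{base} = 39.5 mL

At equivalence: moles acid = moles base.
moles HCl = 0.344 M × 0.03 L = 0.01032 mol
V_NaOH = 0.01032 mol ÷ 0.261 M = 0.03954 L = 39.5 mL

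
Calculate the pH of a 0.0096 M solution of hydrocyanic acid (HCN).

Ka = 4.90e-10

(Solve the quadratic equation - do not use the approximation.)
pH = 5.66

x² + Ka×x - Ka×C = 0. Using quadratic formula: [H⁺] = 2.1686e-06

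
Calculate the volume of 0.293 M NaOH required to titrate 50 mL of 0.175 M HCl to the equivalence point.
V_{base} = 29.9 mL

At equivalence: moles acid = moles base.
moles HCl = 0.175 M × 0.05 L = 0.00875 mol
V_NaOH = 0.00875 mol ÷ 0.293 M = 0.02986 L = 29.9 mL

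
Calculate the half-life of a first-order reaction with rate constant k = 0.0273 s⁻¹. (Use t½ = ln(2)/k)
25.39 s

t½ = ln(2)/k = 0.6931/0.0273 = 25.39 s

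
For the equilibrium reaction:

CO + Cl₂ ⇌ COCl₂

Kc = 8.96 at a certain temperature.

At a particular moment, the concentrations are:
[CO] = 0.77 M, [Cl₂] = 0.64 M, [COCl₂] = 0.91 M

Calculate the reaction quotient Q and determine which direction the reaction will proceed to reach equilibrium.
Q = 1.847, Q < K, reaction proceeds forward (toward products)

Q = ([COCl₂]) / ([CO] × [Cl₂])
  = ((0.91)) / ((0.77)·(0.64)) = 0.91/0.4928 = 1.847
Since Q = 1.847 < Kc = 8.96, the reaction proceeds forward (toward products) to reach equilibrium.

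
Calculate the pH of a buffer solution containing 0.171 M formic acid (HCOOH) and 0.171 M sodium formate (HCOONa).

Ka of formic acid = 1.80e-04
pH = 3.74

pKa = -log(1.80e-04) = 3.74. pH = pKa + log([A⁻]/[HA]) = 3.74 + log(0.171/0.171)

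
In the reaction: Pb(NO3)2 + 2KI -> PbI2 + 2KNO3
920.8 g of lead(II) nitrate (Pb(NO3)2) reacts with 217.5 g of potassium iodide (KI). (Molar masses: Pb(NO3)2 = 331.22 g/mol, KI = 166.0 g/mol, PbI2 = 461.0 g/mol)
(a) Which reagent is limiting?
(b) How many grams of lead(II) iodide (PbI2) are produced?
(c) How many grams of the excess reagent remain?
(a) KI, (b) 302 g, (c) 703.8 g

Moles of Pb(NO3)2 = 920.8 g ÷ 331.22 g/mol = 2.78003 mol
Moles of KI = 217.5 g ÷ 166.0 g/mol = 1.31024 mol
Moles ÷ coefficient: Pb(NO3)2: 2.78003/1 = 2.78, KI: 1.31024/2 = 0.6551
(a) KI has the smaller value, so KI is the limiting reagent.
(b) Moles of PbI2 = 1.31024 mol KI × (1/2) = 0.65512 mol; mass = 0.65512 mol × 461.0 g/mol = 302 g
(c) Pb(NO3)2 consumed = 1.31024 × (1/2) = 0.65512 mol; remaining = 2.78003 − 0.65512 = 2.1249 mol; mass = 2.1249 mol × 331.22 g/mol = 703.8 g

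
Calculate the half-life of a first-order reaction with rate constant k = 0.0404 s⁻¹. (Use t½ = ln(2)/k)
17.16 s

t½ = ln(2)/k = 0.6931/0.0404 = 17.16 s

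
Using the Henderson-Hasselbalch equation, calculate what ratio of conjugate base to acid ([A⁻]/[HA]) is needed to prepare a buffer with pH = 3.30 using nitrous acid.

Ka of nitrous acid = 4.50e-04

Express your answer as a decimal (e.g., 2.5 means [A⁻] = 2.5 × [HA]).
[A⁻]/[HA] = 0.898

pKa = −log(4.50e-04) = 3.3468. pH = pKa + log([A⁻]/[HA]). 3.30 = 3.3468 + log(ratio). log(ratio) = 3.30 − 3.3468 = -0.0468. ratio = 10^(-0.0468) = 0.898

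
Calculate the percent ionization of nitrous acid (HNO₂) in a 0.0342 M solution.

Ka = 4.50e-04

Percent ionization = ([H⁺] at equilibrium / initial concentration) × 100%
Percent ionization = 10.8%

Let x = [H⁺]. Ka = x²/(C - x) ⇒ x² + (4.50e-04)x - (4.50e-04)(0.0342) = 0. x = 3.7045e-03. Percent = (3.7045e-03/0.0342) × 100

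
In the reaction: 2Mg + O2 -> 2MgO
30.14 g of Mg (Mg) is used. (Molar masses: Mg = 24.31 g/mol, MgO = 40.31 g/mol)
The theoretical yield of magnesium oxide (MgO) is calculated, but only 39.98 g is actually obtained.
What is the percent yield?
Moles of Mg = 30.14 g ÷ 24.31 g/mol = 1.23982 mol
Mole ratio: 2 mol MgO / 2 mol Mg
Moles of MgO = 1.23982 × (2/2) = 1.23982 mol
Theoretical yield = 1.23982 mol × 40.31 g/mol = 49.977 g
Actual yield = 39.98 g
Percent yield = (39.98 / 49.977) × 100% = 80.0%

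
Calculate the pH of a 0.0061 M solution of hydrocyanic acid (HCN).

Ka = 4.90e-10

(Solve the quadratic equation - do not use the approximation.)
pH = 5.76

x² + Ka×x - Ka×C = 0. Using quadratic formula: [H⁺] = 1.7286e-06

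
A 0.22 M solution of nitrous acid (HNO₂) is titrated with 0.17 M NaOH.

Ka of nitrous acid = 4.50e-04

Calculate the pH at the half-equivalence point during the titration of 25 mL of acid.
pH = pKa = 3.35

At the half-equivalence point, [HA] = [A⁻], so by Henderson–Hasselbalch pH = pKa + log(1) = pKa.
pKa = −log(4.50e-04) = 3.35.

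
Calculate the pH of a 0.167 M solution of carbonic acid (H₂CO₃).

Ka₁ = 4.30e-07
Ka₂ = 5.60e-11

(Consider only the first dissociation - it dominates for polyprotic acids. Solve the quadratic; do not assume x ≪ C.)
pH = 3.57

x² + Ka₁·x − Ka₁·C = 0 with Ka₁ = 4.30e-07, C = 0.167.
x = (−Ka₁ + √(Ka₁² + 4·Ka₁·C))/2 = 2.6776e-04 M, so pH = 3.57.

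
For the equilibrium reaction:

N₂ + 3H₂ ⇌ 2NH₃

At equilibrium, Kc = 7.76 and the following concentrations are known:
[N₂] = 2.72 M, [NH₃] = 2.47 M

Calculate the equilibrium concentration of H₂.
[H₂] = 0.6612 M

Kc = ([NH₃]^2) / ([N₂] × [H₂]^3) = 7.76
[H₂]^3 = (product terms)/(Kc · other reactant terms) = 6.1009 / (7.76 · 2.72) = 0.28904
[H₂] = (0.28904)^(1/3) = 0.6612 M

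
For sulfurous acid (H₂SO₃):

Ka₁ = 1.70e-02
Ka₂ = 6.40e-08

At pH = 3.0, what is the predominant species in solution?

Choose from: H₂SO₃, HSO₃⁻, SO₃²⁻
HSO₃⁻

pKa1 = 1.77, pKa2 = 7.19. Each pKa is the crossover between adjacent species; pH = 3.0 lies in the region where HSO₃⁻ predominates.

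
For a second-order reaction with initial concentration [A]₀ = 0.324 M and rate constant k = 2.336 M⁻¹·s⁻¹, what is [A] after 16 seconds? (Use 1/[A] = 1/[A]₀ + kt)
0.0247 M

1/[A] = 1/[A]₀ + k·t = 1/0.324 + (2.336)·(16) = 3.0864 + 37.3760 = 40.4624
[A] = 1/40.4624 = 0.0247 M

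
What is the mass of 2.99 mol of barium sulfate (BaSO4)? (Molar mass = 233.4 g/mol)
Mass = 2.99 mol × 233.4 g/mol = 697.9 g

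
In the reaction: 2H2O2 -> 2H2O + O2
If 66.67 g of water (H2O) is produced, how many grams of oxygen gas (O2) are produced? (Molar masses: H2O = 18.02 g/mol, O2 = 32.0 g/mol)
Moles of H2O = 66.67 g ÷ 18.02 g/mol = 3.69978 mol
Mole ratio: 1 mol O2 / 2 mol H2O
Moles of O2 = 3.69978 × (1/2) = 1.84989 mol
Mass of O2 = 1.84989 mol × 32.0 g/mol = 59.2 g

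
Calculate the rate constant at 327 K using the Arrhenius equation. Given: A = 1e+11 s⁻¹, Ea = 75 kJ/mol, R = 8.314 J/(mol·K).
1.05e-01 s⁻¹

k = A·exp(-Ea/(R·T)) = 1e+11·exp(-75000/(8.314·327)) = 1e+11·exp(-27.5869) = 1e+11·1.0451e-12 = 1.05e-01 s⁻¹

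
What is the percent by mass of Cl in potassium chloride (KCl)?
Mass of Cl in formula = 35.45 × 1 = 35.45 g/mol
Molar mass = 74.55 g/mol
% Cl = (35.45/74.55) × 100% = 47.55%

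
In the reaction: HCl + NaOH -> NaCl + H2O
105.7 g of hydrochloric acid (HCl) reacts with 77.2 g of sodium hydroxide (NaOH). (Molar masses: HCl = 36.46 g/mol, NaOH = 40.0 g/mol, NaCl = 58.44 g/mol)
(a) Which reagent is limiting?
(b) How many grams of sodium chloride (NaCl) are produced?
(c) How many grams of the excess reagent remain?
(a) NaOH, (b) 112.8 g, (c) 35.33 g

Moles of HCl = 105.7 g ÷ 36.46 g/mol = 2.89907 mol
Moles of NaOH = 77.2 g ÷ 40.0 g/mol = 1.93 mol
Moles ÷ coefficient: HCl: 2.89907/1 = 2.899, NaOH: 1.93/1 = 1.93
(a) NaOH has the smaller value, so NaOH is the limiting reagent.
(b) Moles of NaCl = 1.93 mol NaOH × (1/1) = 1.93 mol; mass = 1.93 mol × 58.44 g/mol = 112.8 g
(c) HCl consumed = 1.93 × (1/1) = 1.93 mol; remaining = 2.89907 − 1.93 = 0.969067 mol; mass = 0.969067 mol × 36.46 g/mol = 35.33 g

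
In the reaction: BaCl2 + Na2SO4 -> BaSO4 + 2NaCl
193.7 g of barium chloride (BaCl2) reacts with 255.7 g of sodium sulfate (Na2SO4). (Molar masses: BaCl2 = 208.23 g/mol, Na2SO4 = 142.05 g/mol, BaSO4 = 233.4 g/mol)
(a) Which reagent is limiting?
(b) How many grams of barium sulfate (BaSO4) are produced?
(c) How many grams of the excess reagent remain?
(a) BaCl2, (b) 217.1 g, (c) 123.6 g

Moles of BaCl2 = 193.7 g ÷ 208.23 g/mol = 0.930221 mol
Moles of Na2SO4 = 255.7 g ÷ 142.05 g/mol = 1.80007 mol
Moles ÷ coefficient: BaCl2: 0.930221/1 = 0.9302, Na2SO4: 1.80007/1 = 1.8
(a) BaCl2 has the smaller value, so BaCl2 is the limiting reagent.
(b) Moles of BaSO4 = 0.930221 mol BaCl2 × (1/1) = 0.930221 mol; mass = 0.930221 mol × 233.4 g/mol = 217.1 g
(c) Na2SO4 consumed = 0.930221 × (1/1) = 0.930221 mol; remaining = 1.80007 − 0.930221 = 0.869849 mol; mass = 0.869849 mol × 142.05 g/mol = 123.6 g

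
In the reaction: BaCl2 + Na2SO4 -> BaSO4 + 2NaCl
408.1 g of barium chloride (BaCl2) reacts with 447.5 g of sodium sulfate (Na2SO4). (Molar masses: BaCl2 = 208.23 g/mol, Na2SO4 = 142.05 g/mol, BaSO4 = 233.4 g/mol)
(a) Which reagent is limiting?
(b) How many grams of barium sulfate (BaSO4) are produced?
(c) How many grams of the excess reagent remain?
(a) BaCl2, (b) 457.4 g, (c) 169.1 g

Moles of BaCl2 = 408.1 g ÷ 208.23 g/mol = 1.95985 mol
Moles of Na2SO4 = 447.5 g ÷ 142.05 g/mol = 3.1503 mol
Moles ÷ coefficient: BaCl2: 1.95985/1 = 1.96, Na2SO4: 3.1503/1 = 3.15
(a) BaCl2 has the smaller value, so BaCl2 is the limiting reagent.
(b) Moles of BaSO4 = 1.95985 mol BaCl2 × (1/1) = 1.95985 mol; mass = 1.95985 mol × 233.4 g/mol = 457.4 g
(c) Na2SO4 consumed = 1.95985 × (1/1) = 1.95985 mol; remaining = 3.1503 − 1.95985 = 1.19045 mol; mass = 1.19045 mol × 142.05 g/mol = 169.1 g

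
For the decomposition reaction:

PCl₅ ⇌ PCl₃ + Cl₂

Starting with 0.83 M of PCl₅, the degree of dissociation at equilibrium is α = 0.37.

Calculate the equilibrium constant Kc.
K_c = 0.1804

x = α·[A]₀ = 0.37 × 0.83 = 0.3071 M dissociated.
At eq: [PCl₅] = 0.83 − 0.3071 = 0.5229 M; [PCl₃] = [Cl₂] = x = 0.3071 M.
Kc = [PCl₃][Cl₂]/[PCl₅] = (0.3071)²/0.5229 = 0.1804.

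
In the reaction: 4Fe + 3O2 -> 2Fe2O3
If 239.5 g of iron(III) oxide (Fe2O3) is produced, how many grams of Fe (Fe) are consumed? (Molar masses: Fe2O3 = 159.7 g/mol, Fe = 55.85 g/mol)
Moles of Fe2O3 = 239.5 g ÷ 159.7 g/mol = 1.49969 mol
Mole ratio: 4 mol Fe / 2 mol Fe2O3
Moles of Fe = 1.49969 × (4/2) = 2.99937 mol
Mass of Fe = 2.99937 mol × 55.85 g/mol = 167.5 g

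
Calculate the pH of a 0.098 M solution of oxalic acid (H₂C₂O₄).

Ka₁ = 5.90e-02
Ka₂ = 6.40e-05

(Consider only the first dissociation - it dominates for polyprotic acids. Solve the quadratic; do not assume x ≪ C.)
pH = 1.28

x² + Ka₁·x − Ka₁·C = 0 with Ka₁ = 5.90e-02, C = 0.098.
x = (−Ka₁ + √(Ka₁² + 4·Ka₁·C))/2 = 5.2061e-02 M, so pH = 1.28.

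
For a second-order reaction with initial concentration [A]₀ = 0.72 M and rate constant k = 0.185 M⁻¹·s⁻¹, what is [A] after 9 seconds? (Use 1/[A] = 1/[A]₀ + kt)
0.3275 M

1/[A] = 1/[A]₀ + k·t = 1/0.72 + (0.185)·(9) = 1.3889 + 1.6650 = 3.0539
[A] = 1/3.0539 = 0.3275 M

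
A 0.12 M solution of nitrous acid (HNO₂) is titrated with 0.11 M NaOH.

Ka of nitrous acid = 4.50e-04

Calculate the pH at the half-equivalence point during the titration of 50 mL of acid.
pH = pKa = 3.35

At the half-equivalence point, [HA] = [A⁻], so by Henderson–Hasselbalch pH = pKa + log(1) = pKa.
pKa = −log(4.50e-04) = 3.35.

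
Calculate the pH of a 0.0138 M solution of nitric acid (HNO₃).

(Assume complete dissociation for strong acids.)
pH = 1.86

[H⁺] = 0.0138 M for strong acid. pH = -log[H⁺] = -log(0.0138)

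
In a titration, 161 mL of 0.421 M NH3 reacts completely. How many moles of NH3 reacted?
Moles = Molarity × Volume (L)
Moles = 0.421 M × 0.161 L = 0.06778 mol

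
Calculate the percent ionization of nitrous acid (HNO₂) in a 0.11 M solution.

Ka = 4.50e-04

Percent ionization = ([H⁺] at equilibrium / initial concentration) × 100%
Percent ionization = 6.19%

Let x = [H⁺]. Ka = x²/(C - x) ⇒ x² + (4.50e-04)x - (4.50e-04)(0.11) = 0. x = 6.8142e-03. Percent = (6.8142e-03/0.11) × 100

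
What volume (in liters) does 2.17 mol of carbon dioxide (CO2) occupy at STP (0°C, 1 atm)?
At STP, 1 mol of gas occupies 22.4 L
Volume = 2.17 mol × 22.4 L/mol = 48.61 L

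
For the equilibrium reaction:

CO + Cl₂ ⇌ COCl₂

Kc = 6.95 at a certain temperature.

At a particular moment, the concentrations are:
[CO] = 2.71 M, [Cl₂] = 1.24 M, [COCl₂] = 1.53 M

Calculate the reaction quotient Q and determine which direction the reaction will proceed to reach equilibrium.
Q = 0.455, Q < K, reaction proceeds forward (toward products)

Q = ([COCl₂]) / ([CO] × [Cl₂])
  = ((1.53)) / ((2.71)·(1.24)) = 1.53/3.3604 = 0.4553
Since Q = 0.4553 < Kc = 6.95, the reaction proceeds forward (toward products) to reach equilibrium.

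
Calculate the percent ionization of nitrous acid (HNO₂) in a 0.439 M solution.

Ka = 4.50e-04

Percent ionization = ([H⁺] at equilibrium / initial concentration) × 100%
Percent ionization = 3.15%

Let x = [H⁺]. Ka = x²/(C - x) ⇒ x² + (4.50e-04)x - (4.50e-04)(0.439) = 0. x = 1.3832e-02. Percent = (1.3832e-02/0.439) × 100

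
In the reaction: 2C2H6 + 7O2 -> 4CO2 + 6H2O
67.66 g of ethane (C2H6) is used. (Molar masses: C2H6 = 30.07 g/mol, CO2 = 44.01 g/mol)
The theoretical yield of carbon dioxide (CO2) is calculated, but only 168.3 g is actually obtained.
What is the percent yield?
Moles of C2H6 = 67.66 g ÷ 30.07 g/mol = 2.25008 mol
Mole ratio: 4 mol CO2 / 2 mol C2H6
Moles of CO2 = 2.25008 × (4/2) = 4.50017 mol
Theoretical yield = 4.50017 mol × 44.01 g/mol = 198.05 g
Actual yield = 168.3 g
Percent yield = (168.3 / 198.05) × 100% = 85.0%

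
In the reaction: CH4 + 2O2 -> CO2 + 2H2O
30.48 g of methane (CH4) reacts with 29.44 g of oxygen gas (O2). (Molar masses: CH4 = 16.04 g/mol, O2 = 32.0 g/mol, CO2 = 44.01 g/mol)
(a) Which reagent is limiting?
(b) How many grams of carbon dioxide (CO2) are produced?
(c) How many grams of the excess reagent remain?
(a) O2, (b) 20.24 g, (c) 23.1 g

Moles of CH4 = 30.48 g ÷ 16.04 g/mol = 1.90025 mol
Moles of O2 = 29.44 g ÷ 32.0 g/mol = 0.92 mol
Moles ÷ coefficient: CH4: 1.90025/1 = 1.9, O2: 0.92/2 = 0.46
(a) O2 has the smaller value, so O2 is the limiting reagent.
(b) Moles of CO2 = 0.92 mol O2 × (1/2) = 0.46 mol; mass = 0.46 mol × 44.01 g/mol = 20.24 g
(c) CH4 consumed = 0.92 × (1/2) = 0.46 mol; remaining = 1.90025 − 0.46 = 1.44025 mol; mass = 1.44025 mol × 16.04 g/mol = 23.1 g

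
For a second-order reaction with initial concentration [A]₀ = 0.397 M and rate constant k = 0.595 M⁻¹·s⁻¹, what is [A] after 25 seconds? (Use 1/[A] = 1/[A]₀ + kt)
0.0575 M

1/[A] = 1/[A]₀ + k·t = 1/0.397 + (0.595)·(25) = 2.5189 + 14.8750 = 17.3939
[A] = 1/17.3939 = 0.0575 M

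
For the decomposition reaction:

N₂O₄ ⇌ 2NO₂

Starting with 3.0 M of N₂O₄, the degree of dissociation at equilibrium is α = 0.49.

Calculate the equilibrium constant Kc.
K_c = 5.6494

x = α·[A]₀ = 0.49 × 3.0 = 1.47 M dissociated.
At eq: [N₂O₄] = 3.0 − 1.47 = 1.53 M; [NO₂] = 2x = 2.94 M.
Kc = [NO₂]²/[N₂O₄] = (2.94)²/1.53 = 5.649.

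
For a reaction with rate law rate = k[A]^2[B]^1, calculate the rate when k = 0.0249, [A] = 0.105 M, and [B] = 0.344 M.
9.444e-05 M/s

rate = k·[A]^2·[B]^1 = 0.0249·(0.105)^2·(0.344)^1 = 0.0249·0.011025·0.344 = 9.444e-05 M/s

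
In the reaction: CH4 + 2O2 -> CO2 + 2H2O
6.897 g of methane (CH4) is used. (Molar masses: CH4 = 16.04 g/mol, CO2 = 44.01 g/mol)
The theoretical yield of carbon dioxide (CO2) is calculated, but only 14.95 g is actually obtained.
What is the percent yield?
Moles of CH4 = 6.897 g ÷ 16.04 g/mol = 0.429988 mol
Mole ratio: 1 mol CO2 / 1 mol CH4
Moles of CO2 = 0.429988 × (1/1) = 0.429988 mol
Theoretical yield = 0.429988 mol × 44.01 g/mol = 18.924 g
Actual yield = 14.95 g
Percent yield = (14.95 / 18.924) × 100% = 79.0%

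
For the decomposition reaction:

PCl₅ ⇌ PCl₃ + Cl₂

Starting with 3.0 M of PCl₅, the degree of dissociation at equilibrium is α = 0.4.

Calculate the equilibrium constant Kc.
K_c = 0.8000

x = α·[A]₀ = 0.4 × 3.0 = 1.2 M dissociated.
At eq: [PCl₅] = 3.0 − 1.2 = 1.8 M; [PCl₃] = [Cl₂] = x = 1.2 M.
Kc = [PCl₃][Cl₂]/[PCl₅] = (1.2)²/1.8 = 0.8.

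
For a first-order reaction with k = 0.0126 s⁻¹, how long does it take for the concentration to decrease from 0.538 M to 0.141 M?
106.28 s

From ln[A] = ln[A]₀ - k·t: t = ln([A]₀/[A])/k = ln(0.538/0.141)/0.0126 = ln(3.8156)/0.0126 = 1.3391/0.0126 = 106.28 s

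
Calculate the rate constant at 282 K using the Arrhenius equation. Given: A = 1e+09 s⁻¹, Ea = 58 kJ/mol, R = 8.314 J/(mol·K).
1.80e-02 s⁻¹

k = A·exp(-Ea/(R·T)) = 1e+09·exp(-58000/(8.314·282)) = 1e+09·exp(-24.7382) = 1e+09·1.8043e-11 = 1.80e-02 s⁻¹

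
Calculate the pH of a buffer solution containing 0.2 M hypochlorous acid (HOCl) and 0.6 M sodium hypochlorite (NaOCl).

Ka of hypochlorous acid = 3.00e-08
pH = 8.00

pKa = -log(3.00e-08) = 7.52. pH = pKa + log([A⁻]/[HA]) = 7.52 + log(0.6/0.2)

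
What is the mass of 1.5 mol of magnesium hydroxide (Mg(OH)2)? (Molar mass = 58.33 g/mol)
Mass = 1.5 mol × 58.33 g/mol = 87.5 g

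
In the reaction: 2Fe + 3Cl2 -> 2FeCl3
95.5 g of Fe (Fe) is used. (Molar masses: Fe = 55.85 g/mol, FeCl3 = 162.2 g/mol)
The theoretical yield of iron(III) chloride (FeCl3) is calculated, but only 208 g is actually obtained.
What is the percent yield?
Moles of Fe = 95.5 g ÷ 55.85 g/mol = 1.70994 mol
Mole ratio: 2 mol FeCl3 / 2 mol Fe
Moles of FeCl3 = 1.70994 × (2/2) = 1.70994 mol
Theoretical yield = 1.70994 mol × 162.2 g/mol = 277.35 g
Actual yield = 208 g
Percent yield = (208 / 277.35) × 100% = 75.0%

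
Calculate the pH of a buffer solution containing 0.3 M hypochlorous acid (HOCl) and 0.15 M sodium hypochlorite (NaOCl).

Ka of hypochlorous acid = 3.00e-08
pH = 7.22

pKa = -log(3.00e-08) = 7.52. pH = pKa + log([A⁻]/[HA]) = 7.52 + log(0.15/0.3)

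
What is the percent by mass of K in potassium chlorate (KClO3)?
Mass of K in formula = 39.1 × 1 = 39.1 g/mol
Molar mass = 122.55 g/mol
% K = (39.1/122.55) × 100% = 31.91%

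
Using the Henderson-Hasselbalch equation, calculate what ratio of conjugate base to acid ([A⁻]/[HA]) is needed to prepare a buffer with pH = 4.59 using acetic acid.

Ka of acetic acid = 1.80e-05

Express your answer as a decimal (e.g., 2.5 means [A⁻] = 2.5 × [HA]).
[A⁻]/[HA] = 0.700

pKa = −log(1.80e-05) = 4.7447. pH = pKa + log([A⁻]/[HA]). 4.59 = 4.7447 + log(ratio). log(ratio) = 4.59 − 4.7447 = -0.1547. ratio = 10^(-0.1547) = 0.700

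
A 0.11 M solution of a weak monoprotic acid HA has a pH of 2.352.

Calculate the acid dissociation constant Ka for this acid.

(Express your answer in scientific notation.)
K_a = 1.87e-04

[H⁺] = 10^(−pH) = 10^(−2.352) = 4.446e-03 M. For HA ⇌ H⁺ + A⁻, Ka = x²/(C − x) = (4.446e-03)²/(0.11 − 4.446e-03) = 1.87e-04.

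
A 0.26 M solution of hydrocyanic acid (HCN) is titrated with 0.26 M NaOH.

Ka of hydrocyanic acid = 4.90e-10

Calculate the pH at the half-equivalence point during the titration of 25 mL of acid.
pH = pKa = 9.31

At the half-equivalence point, [HA] = [A⁻], so by Henderson–Hasselbalch pH = pKa + log(1) = pKa.
pKa = −log(4.90e-10) = 9.31.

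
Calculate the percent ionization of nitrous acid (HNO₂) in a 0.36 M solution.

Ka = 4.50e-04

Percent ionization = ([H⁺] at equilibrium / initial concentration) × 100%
Percent ionization = 3.47%

Let x = [H⁺]. Ka = x²/(C - x) ⇒ x² + (4.50e-04)x - (4.50e-04)(0.36) = 0. x = 1.2505e-02. Percent = (1.2505e-02/0.36) × 100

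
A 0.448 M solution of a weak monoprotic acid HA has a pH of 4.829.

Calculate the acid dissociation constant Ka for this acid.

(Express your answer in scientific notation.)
K_a = 4.91e-10

[H⁺] = 10^(−pH) = 10^(−4.829) = 1.483e-05 M. For HA ⇌ H⁺ + A⁻, Ka = x²/(C − x) = (1.483e-05)²/(0.448 − 1.483e-05) = 4.91e-10.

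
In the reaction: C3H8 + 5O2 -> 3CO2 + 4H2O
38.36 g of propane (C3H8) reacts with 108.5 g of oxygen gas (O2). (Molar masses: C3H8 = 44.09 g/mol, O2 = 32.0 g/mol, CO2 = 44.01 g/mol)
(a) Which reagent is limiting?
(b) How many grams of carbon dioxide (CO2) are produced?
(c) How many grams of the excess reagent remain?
(a) O2, (b) 89.53 g, (c) 8.461 g

Moles of C3H8 = 38.36 g ÷ 44.09 g/mol = 0.870039 mol
Moles of O2 = 108.5 g ÷ 32.0 g/mol = 3.39062 mol
Moles ÷ coefficient: C3H8: 0.870039/1 = 0.87, O2: 3.39062/5 = 0.6781
(a) O2 has the smaller value, so O2 is the limiting reagent.
(b) Moles of CO2 = 3.39062 mol O2 × (3/5) = 2.03437 mol; mass = 2.03437 mol × 44.01 g/mol = 89.53 g
(c) C3H8 consumed = 3.39062 × (1/5) = 0.678125 mol; remaining = 0.870039 − 0.678125 = 0.191914 mol; mass = 0.191914 mol × 44.09 g/mol = 8.461 g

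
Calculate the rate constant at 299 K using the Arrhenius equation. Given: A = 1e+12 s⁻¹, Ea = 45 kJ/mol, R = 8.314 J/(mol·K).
1.38e+04 s⁻¹

k = A·exp(-Ea/(R·T)) = 1e+12·exp(-45000/(8.314·299)) = 1e+12·exp(-18.1022) = 1e+12·1.3750e-08 = 1.38e+04 s⁻¹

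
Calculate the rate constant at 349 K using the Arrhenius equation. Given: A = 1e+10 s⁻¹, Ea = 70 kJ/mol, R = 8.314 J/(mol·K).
3.33e-01 s⁻¹

k = A·exp(-Ea/(R·T)) = 1e+10·exp(-70000/(8.314·349)) = 1e+10·exp(-24.1247) = 1e+10·3.3324e-11 = 3.33e-01 s⁻¹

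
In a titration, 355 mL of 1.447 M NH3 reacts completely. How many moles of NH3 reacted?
Moles = Molarity × Volume (L)
Moles = 1.447 M × 0.355 L = 0.5137 mol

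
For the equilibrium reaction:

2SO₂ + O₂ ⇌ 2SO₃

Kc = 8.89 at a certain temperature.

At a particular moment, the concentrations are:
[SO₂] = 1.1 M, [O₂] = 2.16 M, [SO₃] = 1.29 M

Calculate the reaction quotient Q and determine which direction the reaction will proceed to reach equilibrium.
Q = 0.637, Q < K, reaction proceeds forward (toward products)

Q = ([SO₃]^2) / ([SO₂]^2 × [O₂])
  = ((1.29)^2) / ((1.1)^2·(2.16)) = 1.6641/2.6136 = 0.6367
Since Q = 0.6367 < Kc = 8.89, the reaction proceeds forward (toward products) to reach equilibrium.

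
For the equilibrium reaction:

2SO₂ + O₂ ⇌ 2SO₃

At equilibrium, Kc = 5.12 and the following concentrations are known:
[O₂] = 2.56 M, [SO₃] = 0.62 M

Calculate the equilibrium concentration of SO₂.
[SO₂] = 0.1713 M

Kc = ([SO₃]^2) / ([SO₂]^2 × [O₂]) = 5.12
[SO₂]^2 = (product terms)/(Kc · other reactant terms) = 0.3844 / (5.12 · 2.56) = 0.029327
[SO₂] = (0.029327)^(1/2) = 0.1713 M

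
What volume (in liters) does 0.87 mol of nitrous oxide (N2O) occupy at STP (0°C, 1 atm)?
At STP, 1 mol of gas occupies 22.4 L
Volume = 0.87 mol × 22.4 L/mol = 19.49 L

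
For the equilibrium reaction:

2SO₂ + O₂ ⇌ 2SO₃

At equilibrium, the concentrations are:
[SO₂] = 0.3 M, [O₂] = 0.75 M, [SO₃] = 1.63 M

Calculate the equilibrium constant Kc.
K_c = 39.3615

Kc = ([SO₃]^2) / ([SO₂]^2 × [O₂])
   = ((1.63)^2) / ((0.3)^2·(0.75))
   = 2.6569 / 0.0675 = 39.3615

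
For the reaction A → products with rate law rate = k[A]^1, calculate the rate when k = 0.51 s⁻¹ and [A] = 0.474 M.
0.2417 M/s

rate = k·[A]^1 = 0.51·(0.474)^1 = 0.51·0.474 = 0.2417 M/s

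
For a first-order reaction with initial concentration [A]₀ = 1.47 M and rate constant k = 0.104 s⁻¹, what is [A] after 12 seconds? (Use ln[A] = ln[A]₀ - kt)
0.4220 M

ln[A] = ln[A]₀ - k·t = ln(1.47) - (0.104)·(12) = 0.3853 - 1.2480 = -0.8627
[A] = e^(-0.8627) = 0.4220 M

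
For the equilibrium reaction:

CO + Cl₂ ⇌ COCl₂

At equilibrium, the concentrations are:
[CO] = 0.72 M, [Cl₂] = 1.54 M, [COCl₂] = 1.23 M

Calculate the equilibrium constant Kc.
K_c = 1.1093

Kc = ([COCl₂]) / ([CO] × [Cl₂])
   = ((1.23)) / ((0.72)·(1.54))
   = 1.23 / 1.1088 = 1.1093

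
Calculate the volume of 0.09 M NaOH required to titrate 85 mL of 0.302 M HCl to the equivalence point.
V_{base} = 285.2 mL

At equivalence: moles acid = moles base.
moles HCl = 0.302 M × 0.085 L = 0.02567 mol
V_NaOH = 0.02567 mol ÷ 0.09 M = 0.2852 L = 285.2 mL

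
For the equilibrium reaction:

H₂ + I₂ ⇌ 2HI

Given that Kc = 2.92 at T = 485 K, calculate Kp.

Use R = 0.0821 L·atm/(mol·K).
K_p = 2.9200

Δn = (moles gaseous products) − (moles gaseous reactants) = 0
T = 485 K; RT = 0.0821 × 485 = 39.8185
Kp = Kc·(RT)^Δn = 2.92 × (39.8185)^0 = 2.92 × 1 = 2.9200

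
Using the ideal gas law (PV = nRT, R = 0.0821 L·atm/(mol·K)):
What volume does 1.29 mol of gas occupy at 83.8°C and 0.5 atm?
T = 83.8°C + 273.15 = 356.95 K
V = nRT/P = (1.29 × 0.0821 × 356.95) / 0.5
V = 75.61 L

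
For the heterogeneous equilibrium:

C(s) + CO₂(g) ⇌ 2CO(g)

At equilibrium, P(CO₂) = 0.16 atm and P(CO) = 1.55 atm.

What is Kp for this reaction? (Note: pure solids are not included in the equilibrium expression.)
K_p = 15.016

Solid C is excluded.
Kp = P(CO)²/P(CO₂) = (1.55)²/0.16 = 2.403/0.16 = 15.016.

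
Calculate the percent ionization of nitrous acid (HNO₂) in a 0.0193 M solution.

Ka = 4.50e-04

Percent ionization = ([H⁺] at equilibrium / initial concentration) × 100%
Percent ionization = 14.1%

Let x = [H⁺]. Ka = x²/(C - x) ⇒ x² + (4.50e-04)x - (4.50e-04)(0.0193) = 0. x = 2.7306e-03. Percent = (2.7306e-03/0.0193) × 100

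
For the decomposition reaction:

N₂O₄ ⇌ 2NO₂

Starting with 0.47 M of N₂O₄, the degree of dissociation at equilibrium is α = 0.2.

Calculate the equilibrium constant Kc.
K_c = 0.0940

x = α·[A]₀ = 0.2 × 0.47 = 0.094 M dissociated.
At eq: [N₂O₄] = 0.47 − 0.094 = 0.376 M; [NO₂] = 2x = 0.188 M.
Kc = [NO₂]²/[N₂O₄] = (0.188)²/0.376 = 0.094.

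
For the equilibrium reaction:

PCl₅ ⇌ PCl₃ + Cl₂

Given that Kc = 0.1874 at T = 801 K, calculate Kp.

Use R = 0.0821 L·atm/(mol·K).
K_p = 12.3238

Δn = (moles gaseous products) − (moles gaseous reactants) = 1
T = 801 K; RT = 0.0821 × 801 = 65.7621
Kp = Kc·(RT)^Δn = 0.1874 × (65.7621)^1 = 0.1874 × 65.7621 = 12.3238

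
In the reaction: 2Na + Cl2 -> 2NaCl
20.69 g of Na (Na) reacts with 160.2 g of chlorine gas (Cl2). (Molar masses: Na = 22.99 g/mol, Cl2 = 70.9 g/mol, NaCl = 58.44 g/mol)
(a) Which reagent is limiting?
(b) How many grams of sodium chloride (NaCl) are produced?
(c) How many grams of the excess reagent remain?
(a) Na, (b) 52.59 g, (c) 128.3 g

Moles of Na = 20.69 g ÷ 22.99 g/mol = 0.899957 mol
Moles of Cl2 = 160.2 g ÷ 70.9 g/mol = 2.25952 mol
Moles ÷ coefficient: Na: 0.899957/2 = 0.45, Cl2: 2.25952/1 = 2.26
(a) Na has the smaller value, so Na is the limiting reagent.
(b) Moles of NaCl = 0.899957 mol Na × (2/2) = 0.899957 mol; mass = 0.899957 mol × 58.44 g/mol = 52.59 g
(c) Cl2 consumed = 0.899957 × (1/2) = 0.449978 mol; remaining = 2.25952 − 0.449978 = 1.80954 mol; mass = 1.80954 mol × 70.9 g/mol = 128.3 g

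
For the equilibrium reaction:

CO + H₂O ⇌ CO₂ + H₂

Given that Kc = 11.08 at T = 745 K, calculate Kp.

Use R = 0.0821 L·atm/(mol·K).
K_p = 11.0800

Δn = (moles gaseous products) − (moles gaseous reactants) = 0
T = 745 K; RT = 0.0821 × 745 = 61.1645
Kp = Kc·(RT)^Δn = 11.08 × (61.1645)^0 = 11.08 × 1 = 11.0800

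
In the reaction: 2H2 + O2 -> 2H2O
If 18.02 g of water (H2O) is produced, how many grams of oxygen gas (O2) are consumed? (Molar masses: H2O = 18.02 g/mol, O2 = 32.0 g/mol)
Moles of H2O = 18.02 g ÷ 18.02 g/mol = 1 mol
Mole ratio: 1 mol O2 / 2 mol H2O
Moles of O2 = 1 × (1/2) = 0.5 mol
Mass of O2 = 0.5 mol × 32.0 g/mol = 16 g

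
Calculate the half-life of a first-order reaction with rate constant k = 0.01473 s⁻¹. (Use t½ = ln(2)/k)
47.06 s

t½ = ln(2)/k = 0.6931/0.01473 = 47.06 s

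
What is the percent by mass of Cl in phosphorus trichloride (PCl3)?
Mass of Cl in formula = 35.45 × 3 = 106.35 g/mol
Molar mass = 137.32 g/mol
% Cl = (106.35/137.32) × 100% = 77.45%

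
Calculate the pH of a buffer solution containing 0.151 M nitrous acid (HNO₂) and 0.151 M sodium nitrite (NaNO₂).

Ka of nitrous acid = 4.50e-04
pH = 3.35

pKa = -log(4.50e-04) = 3.35. pH = pKa + log([A⁻]/[HA]) = 3.35 + log(0.151/0.151)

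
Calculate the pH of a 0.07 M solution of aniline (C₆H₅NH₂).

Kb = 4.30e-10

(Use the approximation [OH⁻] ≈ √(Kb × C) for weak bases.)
pH = 8.74

[OH⁻] = √(Kb × C) = √(4.30e-10 × 0.07) = 5.4863e-06. pOH = 5.26, pH = 14 - pOH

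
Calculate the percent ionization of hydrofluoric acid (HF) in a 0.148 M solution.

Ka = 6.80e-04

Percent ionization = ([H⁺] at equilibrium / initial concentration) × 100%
Percent ionization = 6.55%

Let x = [H⁺]. Ka = x²/(C - x) ⇒ x² + (6.80e-04)x - (6.80e-04)(0.148) = 0. x = 9.6977e-03. Percent = (9.6977e-03/0.148) × 100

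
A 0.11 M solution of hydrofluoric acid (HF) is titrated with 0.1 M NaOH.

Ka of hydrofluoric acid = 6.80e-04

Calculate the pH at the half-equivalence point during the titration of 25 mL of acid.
pH = pKa = 3.17

At the half-equivalence point, [HA] = [A⁻], so by Henderson–Hasselbalch pH = pKa + log(1) = pKa.
pKa = −log(6.80e-04) = 3.17.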